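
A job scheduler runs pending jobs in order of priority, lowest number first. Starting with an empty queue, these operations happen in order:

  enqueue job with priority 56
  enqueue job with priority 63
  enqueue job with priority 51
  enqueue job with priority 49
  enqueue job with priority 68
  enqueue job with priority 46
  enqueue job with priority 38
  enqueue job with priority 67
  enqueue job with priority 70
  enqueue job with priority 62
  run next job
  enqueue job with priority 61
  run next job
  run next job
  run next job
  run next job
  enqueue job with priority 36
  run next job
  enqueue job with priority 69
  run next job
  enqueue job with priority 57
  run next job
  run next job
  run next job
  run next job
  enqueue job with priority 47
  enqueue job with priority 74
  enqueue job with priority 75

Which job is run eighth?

insert 56 → {56}
insert 63 → {56, 63}
insert 51 → {51, 56, 63}
insert 49 → {49, 51, 56, 63}
insert 68 → {49, 51, 56, 63, 68}
insert 46 → {46, 49, 51, 56, 63, 68}
insert 38 → {38, 46, 49, 51, 56, 63, 68}
insert 67 → {38, 46, 49, 51, 56, 63, 67, 68}
insert 70 → {38, 46, 49, 51, 56, 63, 67, 68, 70}
insert 62 → {38, 46, 49, 51, 56, 62, 63, 67, 68, 70}
run next job → 38; now {46, 49, 51, 56, 62, 63, 67, 68, 70}
insert 61 → {46, 49, 51, 56, 61, 62, 63, 67, 68, 70}
run next job → 46; now {49, 51, 56, 61, 62, 63, 67, 68, 70}
run next job → 49; now {51, 56, 61, 62, 63, 67, 68, 70}
run next job → 51; now {56, 61, 62, 63, 67, 68, 70}
run next job → 56; now {61, 62, 63, 67, 68, 70}
insert 36 → {36, 61, 62, 63, 67, 68, 70}
run next job → 36; now {61, 62, 63, 67, 68, 70}
insert 69 → {61, 62, 63, 67, 68, 69, 70}
run next job → 61; now {62, 63, 67, 68, 69, 70}
insert 57 → {57, 62, 63, 67, 68, 69, 70}
run next job → 57; now {62, 63, 67, 68, 69, 70}
run next job → 62; now {63, 67, 68, 69, 70}
run next job → 63; now {67, 68, 69, 70}
run next job → 67; now {68, 69, 70}
insert 47 → {47, 68, 69, 70}
insert 74 → {47, 68, 69, 70, 74}
insert 75 → {47, 68, 69, 70, 74, 75}

57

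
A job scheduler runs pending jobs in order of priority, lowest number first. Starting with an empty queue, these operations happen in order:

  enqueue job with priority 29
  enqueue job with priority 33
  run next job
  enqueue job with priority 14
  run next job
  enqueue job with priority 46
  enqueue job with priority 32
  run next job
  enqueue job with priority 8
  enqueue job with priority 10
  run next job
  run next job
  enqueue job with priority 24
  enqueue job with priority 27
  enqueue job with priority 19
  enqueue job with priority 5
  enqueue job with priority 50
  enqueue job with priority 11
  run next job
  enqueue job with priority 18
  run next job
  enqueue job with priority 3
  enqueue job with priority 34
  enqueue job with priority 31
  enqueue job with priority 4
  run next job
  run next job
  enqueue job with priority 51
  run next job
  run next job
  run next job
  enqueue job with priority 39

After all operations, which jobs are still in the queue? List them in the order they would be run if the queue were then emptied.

27 → 31 → 33 → 34 → 39 → 46 → 50 → 51

insert 29 → {29}
insert 33 → {29, 33}
run next job → 29; now {33}
insert 14 → {14, 33}
run next job → 14; now {33}
insert 46 → {33, 46}
insert 32 → {32, 33, 46}
run next job → 32; now {33, 46}
insert 8 → {8, 33, 46}
insert 10 → {8, 10, 33, 46}
run next job → 8; now {10, 33, 46}
run next job → 10; now {33, 46}
insert 24 → {24, 33, 46}
insert 27 → {24, 27, 33, 46}
insert 19 → {19, 24, 27, 33, 46}
insert 5 → {5, 19, 24, 27, 33, 46}
insert 50 → {5, 19, 24, 27, 33, 46, 50}
insert 11 → {5, 11, 19, 24, 27, 33, 46, 50}
run next job → 5; now {11, 19, 24, 27, 33, 46, 50}
insert 18 → {11, 18, 19, 24, 27, 33, 46, 50}
run next job → 11; now {18, 19, 24, 27, 33, 46, 50}
insert 3 → {3, 18, 19, 24, 27, 33, 46, 50}
insert 34 → {3, 18, 19, 24, 27, 33, 34, 46, 50}
insert 31 → {3, 18, 19, 24, 27, 31, 33, 34, 46, 50}
insert 4 → {3, 4, 18, 19, 24, 27, 31, 33, 34, 46, 50}
run next job → 3; now {4, 18, 19, 24, 27, 31, 33, 34, 46, 50}
run next job → 4; now {18, 19, 24, 27, 31, 33, 34, 46, 50}
insert 51 → {18, 19, 24, 27, 31, 33, 34, 46, 50, 51}
run next job → 18; now {19, 24, 27, 31, 33, 34, 46, 50, 51}
run next job → 19; now {24, 27, 31, 33, 34, 46, 50, 51}
run next job → 24; now {27, 31, 33, 34, 46, 50, 51}
insert 39 → {27, 31, 33, 34, 39, 46, 50, 51}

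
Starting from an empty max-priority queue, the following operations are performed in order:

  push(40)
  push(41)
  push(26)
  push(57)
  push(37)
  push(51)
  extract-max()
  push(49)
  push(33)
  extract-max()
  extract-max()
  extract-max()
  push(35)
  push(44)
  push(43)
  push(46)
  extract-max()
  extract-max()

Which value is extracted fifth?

46

insert 40 → {40}
insert 41 → {41, 40}
insert 26 → {41, 40, 26}
insert 57 → {57, 41, 40, 26}
insert 37 → {57, 41, 40, 37, 26}
insert 51 → {57, 51, 41, 40, 37, 26}
extract-max → 57; now {51, 41, 40, 37, 26}
insert 49 → {51, 49, 41, 40, 37, 26}
insert 33 → {51, 49, 41, 40, 37, 33, 26}
extract-max → 51; now {49, 41, 40, 37, 33, 26}
extract-max → 49; now {41, 40, 37, 33, 26}
extract-max → 41; now {40, 37, 33, 26}
insert 35 → {40, 37, 35, 33, 26}
insert 44 → {44, 40, 37, 35, 33, 26}
insert 43 → {44, 43, 40, 37, 35, 33, 26}
insert 46 → {46, 44, 43, 40, 37, 35, 33, 26}
extract-max → 46; now {44, 43, 40, 37, 35, 33, 26}
extract-max → 44; now {43, 40, 37, 35, 33, 26}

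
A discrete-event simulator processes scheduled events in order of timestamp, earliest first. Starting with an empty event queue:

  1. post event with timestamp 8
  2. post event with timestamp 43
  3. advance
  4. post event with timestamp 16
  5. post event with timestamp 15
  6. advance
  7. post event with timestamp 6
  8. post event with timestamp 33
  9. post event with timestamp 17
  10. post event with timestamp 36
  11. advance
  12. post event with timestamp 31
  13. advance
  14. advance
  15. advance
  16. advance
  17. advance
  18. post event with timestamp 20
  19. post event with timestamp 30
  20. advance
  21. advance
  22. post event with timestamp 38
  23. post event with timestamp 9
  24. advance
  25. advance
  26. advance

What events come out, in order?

insert 8 → {8}
insert 43 → {8, 43}
advance → 8; now {43}
insert 16 → {16, 43}
insert 15 → {15, 16, 43}
advance → 15; now {16, 43}
insert 6 → {6, 16, 43}
insert 33 → {6, 16, 33, 43}
insert 17 → {6, 16, 17, 33, 43}
insert 36 → {6, 16, 17, 33, 36, 43}
advance → 6; now {16, 17, 33, 36, 43}
insert 31 → {16, 17, 31, 33, 36, 43}
advance → 16; now {17, 31, 33, 36, 43}
advance → 17; now {31, 33, 36, 43}
advance → 31; now {33, 36, 43}
advance → 33; now {36, 43}
advance → 36; now {43}
insert 20 → {20, 43}
insert 30 → {20, 30, 43}
advance → 20; now {30, 43}
advance → 30; now {43}
insert 38 → {38, 43}
insert 9 → {9, 38, 43}
advance → 9; now {38, 43}
advance → 38; now {43}
advance → 43; now {}

8, 15, 6, 16, 17, 31, 33, 36, 20, 30, 9, 38, 43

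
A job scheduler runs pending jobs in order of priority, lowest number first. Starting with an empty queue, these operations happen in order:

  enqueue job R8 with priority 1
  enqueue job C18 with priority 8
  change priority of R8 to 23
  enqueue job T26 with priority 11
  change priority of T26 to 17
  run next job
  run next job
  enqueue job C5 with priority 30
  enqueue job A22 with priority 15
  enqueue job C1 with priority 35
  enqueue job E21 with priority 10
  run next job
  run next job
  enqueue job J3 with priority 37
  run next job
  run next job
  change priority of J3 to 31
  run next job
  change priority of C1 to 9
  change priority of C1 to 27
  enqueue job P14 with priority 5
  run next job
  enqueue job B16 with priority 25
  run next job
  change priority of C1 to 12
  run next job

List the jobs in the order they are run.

[C18, T26, E21, A22, R8, C5, J3, P14, B16, C1]

add R8 (priority 1) → {R8:1}
add C18 (priority 8) → {R8:1, C18:8}
update R8 to priority 23 → {C18:8, R8:23}
add T26 (priority 11) → {C18:8, T26:11, R8:23}
update T26 to priority 17 → {C18:8, T26:17, R8:23}
run next job → C18; now {T26:17, R8:23}
run next job → T26; now {R8:23}
add C5 (priority 30) → {R8:23, C5:30}
add A22 (priority 15) → {A22:15, R8:23, C5:30}
add C1 (priority 35) → {A22:15, R8:23, C5:30, C1:35}
add E21 (priority 10) → {E21:10, A22:15, R8:23, C5:30, C1:35}
run next job → E21; now {A22:15, R8:23, C5:30, C1:35}
run next job → A22; now {R8:23, C5:30, C1:35}
add J3 (priority 37) → {R8:23, C5:30, C1:35, J3:37}
run next job → R8; now {C5:30, C1:35, J3:37}
run next job → C5; now {C1:35, J3:37}
update J3 to priority 31 → {J3:31, C1:35}
run next job → J3; now {C1:35}
update C1 to priority 9 → {C1:9}
update C1 to priority 27 → {C1:27}
add P14 (priority 5) → {P14:5, C1:27}
run next job → P14; now {C1:27}
add B16 (priority 25) → {B16:25, C1:27}
run next job → B16; now {C1:27}
update C1 to priority 12 → {C1:12}
run next job → C1; now {}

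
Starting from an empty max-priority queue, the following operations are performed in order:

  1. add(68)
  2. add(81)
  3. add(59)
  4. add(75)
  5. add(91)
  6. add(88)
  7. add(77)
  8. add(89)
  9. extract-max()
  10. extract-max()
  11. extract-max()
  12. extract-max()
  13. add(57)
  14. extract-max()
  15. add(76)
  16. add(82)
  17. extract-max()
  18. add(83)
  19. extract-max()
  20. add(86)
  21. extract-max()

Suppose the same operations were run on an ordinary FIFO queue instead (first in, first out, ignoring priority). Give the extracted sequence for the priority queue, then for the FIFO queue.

insert 68 → {68}
insert 81 → {81, 68}
insert 59 → {81, 68, 59}
insert 75 → {81, 75, 68, 59}
insert 91 → {91, 81, 75, 68, 59}
insert 88 → {91, 88, 81, 75, 68, 59}
insert 77 → {91, 88, 81, 77, 75, 68, 59}
insert 89 → {91, 89, 88, 81, 77, 75, 68, 59}
extract-max → 91; now {89, 88, 81, 77, 75, 68, 59}
extract-max → 89; now {88, 81, 77, 75, 68, 59}
extract-max → 88; now {81, 77, 75, 68, 59}
extract-max → 81; now {77, 75, 68, 59}
insert 57 → {77, 75, 68, 59, 57}
extract-max → 77; now {75, 68, 59, 57}
insert 76 → {76, 75, 68, 59, 57}
insert 82 → {82, 76, 75, 68, 59, 57}
extract-max → 82; now {76, 75, 68, 59, 57}
insert 83 → {83, 76, 75, 68, 59, 57}
extract-max → 83; now {76, 75, 68, 59, 57}
insert 86 → {86, 76, 75, 68, 59, 57}
extract-max → 86; now {76, 75, 68, 59, 57}

priority queue: 91, 89, 88, 81, 77, 82, 83, 86; FIFO queue: [68, 81, 59, 75, 91, 88, 77, 89]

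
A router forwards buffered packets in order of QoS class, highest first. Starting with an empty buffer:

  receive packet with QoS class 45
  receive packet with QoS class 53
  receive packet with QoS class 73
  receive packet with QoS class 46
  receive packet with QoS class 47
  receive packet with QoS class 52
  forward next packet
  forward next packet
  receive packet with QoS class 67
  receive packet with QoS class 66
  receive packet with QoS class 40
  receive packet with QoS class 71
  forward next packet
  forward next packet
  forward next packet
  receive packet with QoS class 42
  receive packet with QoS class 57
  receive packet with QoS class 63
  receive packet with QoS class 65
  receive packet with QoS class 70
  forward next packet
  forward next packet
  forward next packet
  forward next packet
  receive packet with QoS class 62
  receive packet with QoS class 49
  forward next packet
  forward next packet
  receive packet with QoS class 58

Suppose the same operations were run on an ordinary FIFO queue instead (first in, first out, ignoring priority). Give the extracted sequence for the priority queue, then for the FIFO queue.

insert 45 → {45}
insert 53 → {53, 45}
insert 73 → {73, 53, 45}
insert 46 → {73, 53, 46, 45}
insert 47 → {73, 53, 47, 46, 45}
insert 52 → {73, 53, 52, 47, 46, 45}
forward next packet → 73; now {53, 52, 47, 46, 45}
forward next packet → 53; now {52, 47, 46, 45}
insert 67 → {67, 52, 47, 46, 45}
insert 66 → {67, 66, 52, 47, 46, 45}
insert 40 → {67, 66, 52, 47, 46, 45, 40}
insert 71 → {71, 67, 66, 52, 47, 46, 45, 40}
forward next packet → 71; now {67, 66, 52, 47, 46, 45, 40}
forward next packet → 67; now {66, 52, 47, 46, 45, 40}
forward next packet → 66; now {52, 47, 46, 45, 40}
insert 42 → {52, 47, 46, 45, 42, 40}
insert 57 → {57, 52, 47, 46, 45, 42, 40}
insert 63 → {63, 57, 52, 47, 46, 45, 42, 40}
insert 65 → {65, 63, 57, 52, 47, 46, 45, 42, 40}
insert 70 → {70, 65, 63, 57, 52, 47, 46, 45, 42, 40}
forward next packet → 70; now {65, 63, 57, 52, 47, 46, 45, 42, 40}
forward next packet → 65; now {63, 57, 52, 47, 46, 45, 42, 40}
forward next packet → 63; now {57, 52, 47, 46, 45, 42, 40}
forward next packet → 57; now {52, 47, 46, 45, 42, 40}
insert 62 → {62, 52, 47, 46, 45, 42, 40}
insert 49 → {62, 52, 49, 47, 46, 45, 42, 40}
forward next packet → 62; now {52, 49, 47, 46, 45, 42, 40}
forward next packet → 52; now {49, 47, 46, 45, 42, 40}
insert 58 → {58, 49, 47, 46, 45, 42, 40}

priority queue: 73, 53, 71, 67, 66, 70, 65, 63, 57, 62, 52; FIFO queue: 45, 53, 73, 46, 47, 52, 67, 66, 40, 71, 42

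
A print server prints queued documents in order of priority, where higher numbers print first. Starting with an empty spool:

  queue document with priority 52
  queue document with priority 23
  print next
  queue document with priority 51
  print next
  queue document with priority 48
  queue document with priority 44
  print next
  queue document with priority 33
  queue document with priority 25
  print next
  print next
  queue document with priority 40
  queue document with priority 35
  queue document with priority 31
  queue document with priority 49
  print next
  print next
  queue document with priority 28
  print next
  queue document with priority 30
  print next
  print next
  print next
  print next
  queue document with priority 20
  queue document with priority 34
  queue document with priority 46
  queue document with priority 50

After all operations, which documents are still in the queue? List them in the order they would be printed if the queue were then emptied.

insert 52 → {52}
insert 23 → {52, 23}
print next → 52; now {23}
insert 51 → {51, 23}
print next → 51; now {23}
insert 48 → {48, 23}
insert 44 → {48, 44, 23}
print next → 48; now {44, 23}
insert 33 → {44, 33, 23}
insert 25 → {44, 33, 25, 23}
print next → 44; now {33, 25, 23}
print next → 33; now {25, 23}
insert 40 → {40, 25, 23}
insert 35 → {40, 35, 25, 23}
insert 31 → {40, 35, 31, 25, 23}
insert 49 → {49, 40, 35, 31, 25, 23}
print next → 49; now {40, 35, 31, 25, 23}
print next → 40; now {35, 31, 25, 23}
insert 28 → {35, 31, 28, 25, 23}
print next → 35; now {31, 28, 25, 23}
insert 30 → {31, 30, 28, 25, 23}
print next → 31; now {30, 28, 25, 23}
print next → 30; now {28, 25, 23}
print next → 28; now {25, 23}
print next → 25; now {23}
insert 20 → {23, 20}
insert 34 → {34, 23, 20}
insert 46 → {46, 34, 23, 20}
insert 50 → {50, 46, 34, 23, 20}

[50, 46, 34, 23, 20]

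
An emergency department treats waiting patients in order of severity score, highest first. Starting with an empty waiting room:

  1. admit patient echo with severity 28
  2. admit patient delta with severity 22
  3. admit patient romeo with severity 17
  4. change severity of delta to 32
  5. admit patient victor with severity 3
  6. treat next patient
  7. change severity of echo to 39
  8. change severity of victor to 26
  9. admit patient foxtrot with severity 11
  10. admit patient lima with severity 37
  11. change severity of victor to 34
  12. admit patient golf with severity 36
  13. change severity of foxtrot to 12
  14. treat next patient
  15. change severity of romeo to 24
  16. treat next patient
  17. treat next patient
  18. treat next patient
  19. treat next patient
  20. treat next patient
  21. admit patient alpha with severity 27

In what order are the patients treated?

add echo (severity 28) → {echo:28}
add delta (severity 22) → {echo:28, delta:22}
add romeo (severity 17) → {echo:28, delta:22, romeo:17}
update delta to severity 32 → {delta:32, echo:28, romeo:17}
add victor (severity 3) → {delta:32, echo:28, romeo:17, victor:3}
treat next patient → delta; now {echo:28, romeo:17, victor:3}
update echo to severity 39 → {echo:39, romeo:17, victor:3}
update victor to severity 26 → {echo:39, victor:26, romeo:17}
add foxtrot (severity 11) → {echo:39, victor:26, romeo:17, foxtrot:11}
add lima (severity 37) → {echo:39, lima:37, victor:26, romeo:17, foxtrot:11}
update victor to severity 34 → {echo:39, lima:37, victor:34, romeo:17, foxtrot:11}
add golf (severity 36) → {echo:39, lima:37, golf:36, victor:34, romeo:17, foxtrot:11}
update foxtrot to severity 12 → {echo:39, lima:37, golf:36, victor:34, romeo:17, foxtrot:12}
treat next patient → echo; now {lima:37, golf:36, victor:34, romeo:17, foxtrot:12}
update romeo to severity 24 → {lima:37, golf:36, victor:34, romeo:24, foxtrot:12}
treat next patient → lima; now {golf:36, victor:34, romeo:24, foxtrot:12}
treat next patient → golf; now {victor:34, romeo:24, foxtrot:12}
treat next patient → victor; now {romeo:24, foxtrot:12}
treat next patient → romeo; now {foxtrot:12}
treat next patient → foxtrot; now {}
add alpha (severity 27) → {alpha:27}

delta, echo, lima, golf, victor, romeo, foxtrot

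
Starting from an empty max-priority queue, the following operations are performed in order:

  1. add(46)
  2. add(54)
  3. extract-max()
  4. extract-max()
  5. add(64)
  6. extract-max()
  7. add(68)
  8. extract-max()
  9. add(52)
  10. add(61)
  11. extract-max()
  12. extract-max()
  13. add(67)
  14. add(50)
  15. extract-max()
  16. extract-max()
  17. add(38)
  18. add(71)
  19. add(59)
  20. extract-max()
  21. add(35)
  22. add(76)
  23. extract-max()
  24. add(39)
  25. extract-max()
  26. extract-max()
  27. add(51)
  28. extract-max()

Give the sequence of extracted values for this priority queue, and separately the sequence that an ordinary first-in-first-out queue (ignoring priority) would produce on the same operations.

insert 46 → {46}
insert 54 → {54, 46}
extract-max → 54; now {46}
extract-max → 46; now {}
insert 64 → {64}
extract-max → 64; now {}
insert 68 → {68}
extract-max → 68; now {}
insert 52 → {52}
insert 61 → {61, 52}
extract-max → 61; now {52}
extract-max → 52; now {}
insert 67 → {67}
insert 50 → {67, 50}
extract-max → 67; now {50}
extract-max → 50; now {}
insert 38 → {38}
insert 71 → {71, 38}
insert 59 → {71, 59, 38}
extract-max → 71; now {59, 38}
insert 35 → {59, 38, 35}
insert 76 → {76, 59, 38, 35}
extract-max → 76; now {59, 38, 35}
insert 39 → {59, 39, 38, 35}
extract-max → 59; now {39, 38, 35}
extract-max → 39; now {38, 35}
insert 51 → {51, 38, 35}
extract-max → 51; now {38, 35}

priority queue: [54, 46, 64, 68, 61, 52, 67, 50, 71, 76, 59, 39, 51]; FIFO queue: [46, 54, 64, 68, 52, 61, 67, 50, 38, 71, 59, 35, 76]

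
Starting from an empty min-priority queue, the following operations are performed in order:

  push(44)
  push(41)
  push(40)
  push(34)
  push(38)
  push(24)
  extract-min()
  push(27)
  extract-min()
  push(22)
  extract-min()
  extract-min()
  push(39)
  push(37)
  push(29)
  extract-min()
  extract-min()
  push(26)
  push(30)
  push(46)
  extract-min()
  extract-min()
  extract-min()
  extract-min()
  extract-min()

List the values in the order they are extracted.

24, 27, 22, 34, 29, 37, 26, 30, 38, 39, 40

insert 44 → {44}
insert 41 → {41, 44}
insert 40 → {40, 41, 44}
insert 34 → {34, 40, 41, 44}
insert 38 → {34, 38, 40, 41, 44}
insert 24 → {24, 34, 38, 40, 41, 44}
extract-min → 24; now {34, 38, 40, 41, 44}
insert 27 → {27, 34, 38, 40, 41, 44}
extract-min → 27; now {34, 38, 40, 41, 44}
insert 22 → {22, 34, 38, 40, 41, 44}
extract-min → 22; now {34, 38, 40, 41, 44}
extract-min → 34; now {38, 40, 41, 44}
insert 39 → {38, 39, 40, 41, 44}
insert 37 → {37, 38, 39, 40, 41, 44}
insert 29 → {29, 37, 38, 39, 40, 41, 44}
extract-min → 29; now {37, 38, 39, 40, 41, 44}
extract-min → 37; now {38, 39, 40, 41, 44}
insert 26 → {26, 38, 39, 40, 41, 44}
insert 30 → {26, 30, 38, 39, 40, 41, 44}
insert 46 → {26, 30, 38, 39, 40, 41, 44, 46}
extract-min → 26; now {30, 38, 39, 40, 41, 44, 46}
extract-min → 30; now {38, 39, 40, 41, 44, 46}
extract-min → 38; now {39, 40, 41, 44, 46}
extract-min → 39; now {40, 41, 44, 46}
extract-min → 40; now {41, 44, 46}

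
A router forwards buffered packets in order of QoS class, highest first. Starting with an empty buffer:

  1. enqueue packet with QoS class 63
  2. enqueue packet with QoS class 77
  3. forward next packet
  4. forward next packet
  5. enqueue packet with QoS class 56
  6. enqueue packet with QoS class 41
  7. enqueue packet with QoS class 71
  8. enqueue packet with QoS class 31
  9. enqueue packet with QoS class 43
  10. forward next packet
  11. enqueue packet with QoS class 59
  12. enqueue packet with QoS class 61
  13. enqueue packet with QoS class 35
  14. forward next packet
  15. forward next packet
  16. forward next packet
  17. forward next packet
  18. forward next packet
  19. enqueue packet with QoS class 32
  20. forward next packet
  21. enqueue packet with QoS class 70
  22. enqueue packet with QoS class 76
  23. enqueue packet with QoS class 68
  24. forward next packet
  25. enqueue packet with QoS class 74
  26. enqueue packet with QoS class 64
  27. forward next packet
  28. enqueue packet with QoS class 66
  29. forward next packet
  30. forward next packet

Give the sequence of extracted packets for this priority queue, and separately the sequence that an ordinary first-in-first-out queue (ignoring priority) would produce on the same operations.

insert 63 → {63}
insert 77 → {77, 63}
forward next packet → 77; now {63}
forward next packet → 63; now {}
insert 56 → {56}
insert 41 → {56, 41}
insert 71 → {71, 56, 41}
insert 31 → {71, 56, 41, 31}
insert 43 → {71, 56, 43, 41, 31}
forward next packet → 71; now {56, 43, 41, 31}
insert 59 → {59, 56, 43, 41, 31}
insert 61 → {61, 59, 56, 43, 41, 31}
insert 35 → {61, 59, 56, 43, 41, 35, 31}
forward next packet → 61; now {59, 56, 43, 41, 35, 31}
forward next packet → 59; now {56, 43, 41, 35, 31}
forward next packet → 56; now {43, 41, 35, 31}
forward next packet → 43; now {41, 35, 31}
forward next packet → 41; now {35, 31}
insert 32 → {35, 32, 31}
forward next packet → 35; now {32, 31}
insert 70 → {70, 32, 31}
insert 76 → {76, 70, 32, 31}
insert 68 → {76, 70, 68, 32, 31}
forward next packet → 76; now {70, 68, 32, 31}
insert 74 → {74, 70, 68, 32, 31}
insert 64 → {74, 70, 68, 64, 32, 31}
forward next packet → 74; now {70, 68, 64, 32, 31}
insert 66 → {70, 68, 66, 64, 32, 31}
forward next packet → 70; now {68, 66, 64, 32, 31}
forward next packet → 68; now {66, 64, 32, 31}

priority queue: 77 → 63 → 71 → 61 → 59 → 56 → 43 → 41 → 35 → 76 → 74 → 70 → 68; FIFO queue: [63, 77, 56, 41, 71, 31, 43, 59, 61, 35, 32, 70, 76]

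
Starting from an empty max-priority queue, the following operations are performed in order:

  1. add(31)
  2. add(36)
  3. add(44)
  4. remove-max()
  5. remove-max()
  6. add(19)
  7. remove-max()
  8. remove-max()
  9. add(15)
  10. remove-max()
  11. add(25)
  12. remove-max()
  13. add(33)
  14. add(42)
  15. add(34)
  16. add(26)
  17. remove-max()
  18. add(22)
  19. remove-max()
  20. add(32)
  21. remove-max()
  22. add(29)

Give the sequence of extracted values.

insert 31 → {31}
insert 36 → {36, 31}
insert 44 → {44, 36, 31}
remove-max → 44; now {36, 31}
remove-max → 36; now {31}
insert 19 → {31, 19}
remove-max → 31; now {19}
remove-max → 19; now {}
insert 15 → {15}
remove-max → 15; now {}
insert 25 → {25}
remove-max → 25; now {}
insert 33 → {33}
insert 42 → {42, 33}
insert 34 → {42, 34, 33}
insert 26 → {42, 34, 33, 26}
remove-max → 42; now {34, 33, 26}
insert 22 → {34, 33, 26, 22}
remove-max → 34; now {33, 26, 22}
insert 32 → {33, 32, 26, 22}
remove-max → 33; now {32, 26, 22}
insert 29 → {32, 29, 26, 22}

44, 36, 31, 19, 15, 25, 42, 34, 33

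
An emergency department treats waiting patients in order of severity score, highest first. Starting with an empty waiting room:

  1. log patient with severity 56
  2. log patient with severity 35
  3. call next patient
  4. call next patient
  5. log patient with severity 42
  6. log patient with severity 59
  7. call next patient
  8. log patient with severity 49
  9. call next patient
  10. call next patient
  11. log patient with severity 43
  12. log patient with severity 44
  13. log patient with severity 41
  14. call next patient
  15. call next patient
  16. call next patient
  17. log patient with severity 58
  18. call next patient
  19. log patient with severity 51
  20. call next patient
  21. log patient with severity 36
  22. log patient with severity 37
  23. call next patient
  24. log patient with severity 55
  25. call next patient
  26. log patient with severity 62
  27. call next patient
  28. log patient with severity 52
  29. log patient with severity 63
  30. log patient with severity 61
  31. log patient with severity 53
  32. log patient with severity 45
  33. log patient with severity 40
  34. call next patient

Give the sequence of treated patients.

56 → 35 → 59 → 49 → 42 → 44 → 43 → 41 → 58 → 51 → 37 → 55 → 62 → 63

insert 56 → {56}
insert 35 → {56, 35}
call next patient → 56; now {35}
call next patient → 35; now {}
insert 42 → {42}
insert 59 → {59, 42}
call next patient → 59; now {42}
insert 49 → {49, 42}
call next patient → 49; now {42}
call next patient → 42; now {}
insert 43 → {43}
insert 44 → {44, 43}
insert 41 → {44, 43, 41}
call next patient → 44; now {43, 41}
call next patient → 43; now {41}
call next patient → 41; now {}
insert 58 → {58}
call next patient → 58; now {}
insert 51 → {51}
call next patient → 51; now {}
insert 36 → {36}
insert 37 → {37, 36}
call next patient → 37; now {36}
insert 55 → {55, 36}
call next patient → 55; now {36}
insert 62 → {62, 36}
call next patient → 62; now {36}
insert 52 → {52, 36}
insert 63 → {63, 52, 36}
insert 61 → {63, 61, 52, 36}
insert 53 → {63, 61, 53, 52, 36}
insert 45 → {63, 61, 53, 52, 45, 36}
insert 40 → {63, 61, 53, 52, 45, 40, 36}
call next patient → 63; now {61, 53, 52, 45, 40, 36}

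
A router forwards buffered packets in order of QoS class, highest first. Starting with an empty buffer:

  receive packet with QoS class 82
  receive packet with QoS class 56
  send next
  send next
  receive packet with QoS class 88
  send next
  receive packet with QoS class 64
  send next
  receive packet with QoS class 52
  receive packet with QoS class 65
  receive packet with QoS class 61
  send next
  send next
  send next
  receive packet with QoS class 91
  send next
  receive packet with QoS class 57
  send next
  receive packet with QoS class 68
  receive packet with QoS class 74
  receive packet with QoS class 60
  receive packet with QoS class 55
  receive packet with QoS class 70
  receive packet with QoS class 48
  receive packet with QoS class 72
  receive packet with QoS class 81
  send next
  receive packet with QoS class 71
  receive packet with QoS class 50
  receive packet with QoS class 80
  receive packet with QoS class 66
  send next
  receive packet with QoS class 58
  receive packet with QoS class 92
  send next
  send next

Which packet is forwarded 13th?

74

insert 82 → {82}
insert 56 → {82, 56}
send next → 82; now {56}
send next → 56; now {}
insert 88 → {88}
send next → 88; now {}
insert 64 → {64}
send next → 64; now {}
insert 52 → {52}
insert 65 → {65, 52}
insert 61 → {65, 61, 52}
send next → 65; now {61, 52}
send next → 61; now {52}
send next → 52; now {}
insert 91 → {91}
send next → 91; now {}
insert 57 → {57}
send next → 57; now {}
insert 68 → {68}
insert 74 → {74, 68}
insert 60 → {74, 68, 60}
insert 55 → {74, 68, 60, 55}
insert 70 → {74, 70, 68, 60, 55}
insert 48 → {74, 70, 68, 60, 55, 48}
insert 72 → {74, 72, 70, 68, 60, 55, 48}
insert 81 → {81, 74, 72, 70, 68, 60, 55, 48}
send next → 81; now {74, 72, 70, 68, 60, 55, 48}
insert 71 → {74, 72, 71, 70, 68, 60, 55, 48}
insert 50 → {74, 72, 71, 70, 68, 60, 55, 50, 48}
insert 80 → {80, 74, 72, 71, 70, 68, 60, 55, 50, 48}
insert 66 → {80, 74, 72, 71, 70, 68, 66, 60, 55, 50, 48}
send next → 80; now {74, 72, 71, 70, 68, 66, 60, 55, 50, 48}
insert 58 → {74, 72, 71, 70, 68, 66, 60, 58, 55, 50, 48}
insert 92 → {92, 74, 72, 71, 70, 68, 66, 60, 58, 55, 50, 48}
send next → 92; now {74, 72, 71, 70, 68, 66, 60, 58, 55, 50, 48}
send next → 74; now {72, 71, 70, 68, 66, 60, 58, 55, 50, 48}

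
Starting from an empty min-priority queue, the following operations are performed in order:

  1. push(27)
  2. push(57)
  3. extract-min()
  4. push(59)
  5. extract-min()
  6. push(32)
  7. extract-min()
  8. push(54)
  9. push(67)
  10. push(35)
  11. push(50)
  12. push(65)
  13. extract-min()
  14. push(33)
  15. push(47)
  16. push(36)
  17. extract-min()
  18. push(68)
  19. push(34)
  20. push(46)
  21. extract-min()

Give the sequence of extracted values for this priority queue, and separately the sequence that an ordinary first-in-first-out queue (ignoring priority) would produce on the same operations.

insert 27 → {27}
insert 57 → {27, 57}
extract-min → 27; now {57}
insert 59 → {57, 59}
extract-min → 57; now {59}
insert 32 → {32, 59}
extract-min → 32; now {59}
insert 54 → {54, 59}
insert 67 → {54, 59, 67}
insert 35 → {35, 54, 59, 67}
insert 50 → {35, 50, 54, 59, 67}
insert 65 → {35, 50, 54, 59, 65, 67}
extract-min → 35; now {50, 54, 59, 65, 67}
insert 33 → {33, 50, 54, 59, 65, 67}
insert 47 → {33, 47, 50, 54, 59, 65, 67}
insert 36 → {33, 36, 47, 50, 54, 59, 65, 67}
extract-min → 33; now {36, 47, 50, 54, 59, 65, 67}
insert 68 → {36, 47, 50, 54, 59, 65, 67, 68}
insert 34 → {34, 36, 47, 50, 54, 59, 65, 67, 68}
insert 46 → {34, 36, 46, 47, 50, 54, 59, 65, 67, 68}
extract-min → 34; now {36, 46, 47, 50, 54, 59, 65, 67, 68}

priority queue: 27 → 57 → 32 → 35 → 33 → 34; FIFO queue: 27, 57, 59, 32, 54, 67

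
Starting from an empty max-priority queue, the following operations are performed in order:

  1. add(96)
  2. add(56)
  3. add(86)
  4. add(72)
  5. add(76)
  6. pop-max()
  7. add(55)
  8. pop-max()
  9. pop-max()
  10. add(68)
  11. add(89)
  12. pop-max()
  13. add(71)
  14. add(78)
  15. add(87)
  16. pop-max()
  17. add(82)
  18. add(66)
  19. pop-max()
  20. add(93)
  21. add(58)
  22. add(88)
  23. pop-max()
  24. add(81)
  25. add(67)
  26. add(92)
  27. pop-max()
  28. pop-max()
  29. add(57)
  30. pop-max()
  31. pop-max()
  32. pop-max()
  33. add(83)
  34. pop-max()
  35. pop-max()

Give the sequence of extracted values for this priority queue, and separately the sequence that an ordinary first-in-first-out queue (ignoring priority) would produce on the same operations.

insert 96 → {96}
insert 56 → {96, 56}
insert 86 → {96, 86, 56}
insert 72 → {96, 86, 72, 56}
insert 76 → {96, 86, 76, 72, 56}
pop-max → 96; now {86, 76, 72, 56}
insert 55 → {86, 76, 72, 56, 55}
pop-max → 86; now {76, 72, 56, 55}
pop-max → 76; now {72, 56, 55}
insert 68 → {72, 68, 56, 55}
insert 89 → {89, 72, 68, 56, 55}
pop-max → 89; now {72, 68, 56, 55}
insert 71 → {72, 71, 68, 56, 55}
insert 78 → {78, 72, 71, 68, 56, 55}
insert 87 → {87, 78, 72, 71, 68, 56, 55}
pop-max → 87; now {78, 72, 71, 68, 56, 55}
insert 82 → {82, 78, 72, 71, 68, 56, 55}
insert 66 → {82, 78, 72, 71, 68, 66, 56, 55}
pop-max → 82; now {78, 72, 71, 68, 66, 56, 55}
insert 93 → {93, 78, 72, 71, 68, 66, 56, 55}
insert 58 → {93, 78, 72, 71, 68, 66, 58, 56, 55}
insert 88 → {93, 88, 78, 72, 71, 68, 66, 58, 56, 55}
pop-max → 93; now {88, 78, 72, 71, 68, 66, 58, 56, 55}
insert 81 → {88, 81, 78, 72, 71, 68, 66, 58, 56, 55}
insert 67 → {88, 81, 78, 72, 71, 68, 67, 66, 58, 56, 55}
insert 92 → {92, 88, 81, 78, 72, 71, 68, 67, 66, 58, 56, 55}
pop-max → 92; now {88, 81, 78, 72, 71, 68, 67, 66, 58, 56, 55}
pop-max → 88; now {81, 78, 72, 71, 68, 67, 66, 58, 56, 55}
insert 57 → {81, 78, 72, 71, 68, 67, 66, 58, 57, 56, 55}
pop-max → 81; now {78, 72, 71, 68, 67, 66, 58, 57, 56, 55}
pop-max → 78; now {72, 71, 68, 67, 66, 58, 57, 56, 55}
pop-max → 72; now {71, 68, 67, 66, 58, 57, 56, 55}
insert 83 → {83, 71, 68, 67, 66, 58, 57, 56, 55}
pop-max → 83; now {71, 68, 67, 66, 58, 57, 56, 55}
pop-max → 71; now {68, 67, 66, 58, 57, 56, 55}

priority queue: 96 → 86 → 76 → 89 → 87 → 82 → 93 → 92 → 88 → 81 → 78 → 72 → 83 → 71; FIFO queue: [96, 56, 86, 72, 76, 55, 68, 89, 71, 78, 87, 82, 66, 93]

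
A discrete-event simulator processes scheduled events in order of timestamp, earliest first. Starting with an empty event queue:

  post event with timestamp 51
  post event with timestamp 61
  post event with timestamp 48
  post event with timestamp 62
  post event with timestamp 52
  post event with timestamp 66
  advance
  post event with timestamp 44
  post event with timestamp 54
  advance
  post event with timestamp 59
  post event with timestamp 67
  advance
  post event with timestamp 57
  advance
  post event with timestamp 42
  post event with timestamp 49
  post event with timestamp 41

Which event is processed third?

insert 51 → {51}
insert 61 → {51, 61}
insert 48 → {48, 51, 61}
insert 62 → {48, 51, 61, 62}
insert 52 → {48, 51, 52, 61, 62}
insert 66 → {48, 51, 52, 61, 62, 66}
advance → 48; now {51, 52, 61, 62, 66}
insert 44 → {44, 51, 52, 61, 62, 66}
insert 54 → {44, 51, 52, 54, 61, 62, 66}
advance → 44; now {51, 52, 54, 61, 62, 66}
insert 59 → {51, 52, 54, 59, 61, 62, 66}
insert 67 → {51, 52, 54, 59, 61, 62, 66, 67}
advance → 51; now {52, 54, 59, 61, 62, 66, 67}
insert 57 → {52, 54, 57, 59, 61, 62, 66, 67}
advance → 52; now {54, 57, 59, 61, 62, 66, 67}
insert 42 → {42, 54, 57, 59, 61, 62, 66, 67}
insert 49 → {42, 49, 54, 57, 59, 61, 62, 66, 67}
insert 41 → {41, 42, 49, 54, 57, 59, 61, 62, 66, 67}

51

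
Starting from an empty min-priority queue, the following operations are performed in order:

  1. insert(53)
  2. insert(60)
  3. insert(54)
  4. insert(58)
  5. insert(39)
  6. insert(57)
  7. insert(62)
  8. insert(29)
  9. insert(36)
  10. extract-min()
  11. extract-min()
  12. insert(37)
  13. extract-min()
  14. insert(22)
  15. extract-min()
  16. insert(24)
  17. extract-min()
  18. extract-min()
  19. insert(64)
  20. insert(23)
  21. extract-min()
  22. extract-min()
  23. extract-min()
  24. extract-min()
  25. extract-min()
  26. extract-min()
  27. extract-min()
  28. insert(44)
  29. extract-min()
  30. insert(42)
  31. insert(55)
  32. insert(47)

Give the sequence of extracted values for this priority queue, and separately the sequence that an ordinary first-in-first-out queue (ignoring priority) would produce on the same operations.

insert 53 → {53}
insert 60 → {53, 60}
insert 54 → {53, 54, 60}
insert 58 → {53, 54, 58, 60}
insert 39 → {39, 53, 54, 58, 60}
insert 57 → {39, 53, 54, 57, 58, 60}
insert 62 → {39, 53, 54, 57, 58, 60, 62}
insert 29 → {29, 39, 53, 54, 57, 58, 60, 62}
insert 36 → {29, 36, 39, 53, 54, 57, 58, 60, 62}
extract-min → 29; now {36, 39, 53, 54, 57, 58, 60, 62}
extract-min → 36; now {39, 53, 54, 57, 58, 60, 62}
insert 37 → {37, 39, 53, 54, 57, 58, 60, 62}
extract-min → 37; now {39, 53, 54, 57, 58, 60, 62}
insert 22 → {22, 39, 53, 54, 57, 58, 60, 62}
extract-min → 22; now {39, 53, 54, 57, 58, 60, 62}
insert 24 → {24, 39, 53, 54, 57, 58, 60, 62}
extract-min → 24; now {39, 53, 54, 57, 58, 60, 62}
extract-min → 39; now {53, 54, 57, 58, 60, 62}
insert 64 → {53, 54, 57, 58, 60, 62, 64}
insert 23 → {23, 53, 54, 57, 58, 60, 62, 64}
extract-min → 23; now {53, 54, 57, 58, 60, 62, 64}
extract-min → 53; now {54, 57, 58, 60, 62, 64}
extract-min → 54; now {57, 58, 60, 62, 64}
extract-min → 57; now {58, 60, 62, 64}
extract-min → 58; now {60, 62, 64}
extract-min → 60; now {62, 64}
extract-min → 62; now {64}
insert 44 → {44, 64}
extract-min → 44; now {64}
insert 42 → {42, 64}
insert 55 → {42, 55, 64}
insert 47 → {42, 47, 55, 64}

priority queue: 29, 36, 37, 22, 24, 39, 23, 53, 54, 57, 58, 60, 62, 44; FIFO queue: 53 → 60 → 54 → 58 → 39 → 57 → 62 → 29 → 36 → 37 → 22 → 24 → 64 → 23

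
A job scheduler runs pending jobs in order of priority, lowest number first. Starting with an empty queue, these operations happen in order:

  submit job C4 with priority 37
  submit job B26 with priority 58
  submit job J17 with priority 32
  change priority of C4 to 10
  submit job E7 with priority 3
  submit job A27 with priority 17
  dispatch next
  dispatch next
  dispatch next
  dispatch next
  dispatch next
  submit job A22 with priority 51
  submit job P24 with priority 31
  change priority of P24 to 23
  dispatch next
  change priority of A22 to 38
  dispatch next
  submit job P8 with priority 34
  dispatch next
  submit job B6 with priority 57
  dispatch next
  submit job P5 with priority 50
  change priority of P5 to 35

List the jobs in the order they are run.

add C4 (priority 37) → {C4:37}
add B26 (priority 58) → {C4:37, B26:58}
add J17 (priority 32) → {J17:32, C4:37, B26:58}
update C4 to priority 10 → {C4:10, J17:32, B26:58}
add E7 (priority 3) → {E7:3, C4:10, J17:32, B26:58}
add A27 (priority 17) → {E7:3, C4:10, A27:17, J17:32, B26:58}
dispatch next → E7; now {C4:10, A27:17, J17:32, B26:58}
dispatch next → C4; now {A27:17, J17:32, B26:58}
dispatch next → A27; now {J17:32, B26:58}
dispatch next → J17; now {B26:58}
dispatch next → B26; now {}
add A22 (priority 51) → {A22:51}
add P24 (priority 31) → {P24:31, A22:51}
update P24 to priority 23 → {P24:23, A22:51}
dispatch next → P24; now {A22:51}
update A22 to priority 38 → {A22:38}
dispatch next → A22; now {}
add P8 (priority 34) → {P8:34}
dispatch next → P8; now {}
add B6 (priority 57) → {B6:57}
dispatch next → B6; now {}
add P5 (priority 50) → {P5:50}
update P5 to priority 35 → {P5:35}

E7 → C4 → A27 → J17 → B26 → P24 → A22 → P8 → B6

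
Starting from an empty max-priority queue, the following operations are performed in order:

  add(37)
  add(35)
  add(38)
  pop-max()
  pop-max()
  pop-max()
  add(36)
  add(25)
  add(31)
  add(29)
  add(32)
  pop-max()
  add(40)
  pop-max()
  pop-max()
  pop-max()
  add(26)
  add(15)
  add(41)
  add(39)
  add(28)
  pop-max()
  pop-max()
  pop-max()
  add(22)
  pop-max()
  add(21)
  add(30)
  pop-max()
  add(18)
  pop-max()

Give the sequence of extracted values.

insert 37 → {37}
insert 35 → {37, 35}
insert 38 → {38, 37, 35}
pop-max → 38; now {37, 35}
pop-max → 37; now {35}
pop-max → 35; now {}
insert 36 → {36}
insert 25 → {36, 25}
insert 31 → {36, 31, 25}
insert 29 → {36, 31, 29, 25}
insert 32 → {36, 32, 31, 29, 25}
pop-max → 36; now {32, 31, 29, 25}
insert 40 → {40, 32, 31, 29, 25}
pop-max → 40; now {32, 31, 29, 25}
pop-max → 32; now {31, 29, 25}
pop-max → 31; now {29, 25}
insert 26 → {29, 26, 25}
insert 15 → {29, 26, 25, 15}
insert 41 → {41, 29, 26, 25, 15}
insert 39 → {41, 39, 29, 26, 25, 15}
insert 28 → {41, 39, 29, 28, 26, 25, 15}
pop-max → 41; now {39, 29, 28, 26, 25, 15}
pop-max → 39; now {29, 28, 26, 25, 15}
pop-max → 29; now {28, 26, 25, 15}
insert 22 → {28, 26, 25, 22, 15}
pop-max → 28; now {26, 25, 22, 15}
insert 21 → {26, 25, 22, 21, 15}
insert 30 → {30, 26, 25, 22, 21, 15}
pop-max → 30; now {26, 25, 22, 21, 15}
insert 18 → {26, 25, 22, 21, 18, 15}
pop-max → 26; now {25, 22, 21, 18, 15}

[38, 37, 35, 36, 40, 32, 31, 41, 39, 29, 28, 30, 26]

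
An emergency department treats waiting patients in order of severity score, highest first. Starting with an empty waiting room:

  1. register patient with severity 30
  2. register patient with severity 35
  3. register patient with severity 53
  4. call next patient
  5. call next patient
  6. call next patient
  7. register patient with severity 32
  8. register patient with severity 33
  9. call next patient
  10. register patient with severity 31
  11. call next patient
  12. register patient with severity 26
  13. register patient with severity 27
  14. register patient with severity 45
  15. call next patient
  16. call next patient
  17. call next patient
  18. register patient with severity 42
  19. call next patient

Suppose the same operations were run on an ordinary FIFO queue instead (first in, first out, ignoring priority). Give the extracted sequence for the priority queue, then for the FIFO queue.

insert 30 → {30}
insert 35 → {35, 30}
insert 53 → {53, 35, 30}
call next patient → 53; now {35, 30}
call next patient → 35; now {30}
call next patient → 30; now {}
insert 32 → {32}
insert 33 → {33, 32}
call next patient → 33; now {32}
insert 31 → {32, 31}
call next patient → 32; now {31}
insert 26 → {31, 26}
insert 27 → {31, 27, 26}
insert 45 → {45, 31, 27, 26}
call next patient → 45; now {31, 27, 26}
call next patient → 31; now {27, 26}
call next patient → 27; now {26}
insert 42 → {42, 26}
call next patient → 42; now {26}

priority queue: 53 → 35 → 30 → 33 → 32 → 45 → 31 → 27 → 42; FIFO queue: 30, 35, 53, 32, 33, 31, 26, 27, 45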